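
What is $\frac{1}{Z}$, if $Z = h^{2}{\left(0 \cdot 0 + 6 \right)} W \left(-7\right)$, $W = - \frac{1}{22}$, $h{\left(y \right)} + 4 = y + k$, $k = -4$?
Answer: $\frac{11}{14} \approx 0.78571$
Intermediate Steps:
$h{\left(y \right)} = -8 + y$ ($h{\left(y \right)} = -4 + \left(y - 4\right) = -4 + \left(-4 + y\right) = -8 + y$)
$W = - \frac{1}{22}$ ($W = \left(-1\right) \frac{1}{22} = - \frac{1}{22} \approx -0.045455$)
$Z = \frac{14}{11}$ ($Z = \left(-8 + \left(0 \cdot 0 + 6\right)\right)^{2} \left(- \frac{1}{22}\right) \left(-7\right) = \left(-8 + \left(0 + 6\right)\right)^{2} \left(- \frac{1}{22}\right) \left(-7\right) = \left(-8 + 6\right)^{2} \left(- \frac{1}{22}\right) \left(-7\right) = \left(-2\right)^{2} \left(- \frac{1}{22}\right) \left(-7\right) = 4 \left(- \frac{1}{22}\right) \left(-7\right) = \left(- \frac{2}{11}\right) \left(-7\right) = \frac{14}{11} \approx 1.2727$)
$\frac{1}{Z} = \frac{1}{\frac{14}{11}} = \frac{11}{14}$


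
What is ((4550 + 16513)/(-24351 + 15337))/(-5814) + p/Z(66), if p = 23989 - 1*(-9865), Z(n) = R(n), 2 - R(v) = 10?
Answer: -1087132240/256899 ≈ -4231.8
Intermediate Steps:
R(v) = -8 (R(v) = 2 - 1*10 = 2 - 10 = -8)
Z(n) = -8
p = 33854 (p = 23989 + 9865 = 33854)
((4550 + 16513)/(-24351 + 15337))/(-5814) + p/Z(66) = ((4550 + 16513)/(-24351 + 15337))/(-5814) + 33854/(-8) = (21063/(-9014))*(-1/5814) + 33854*(-⅛) = (21063*(-1/9014))*(-1/5814) - 16927/4 = -21063/9014*(-1/5814) - 16927/4 = 413/1027596 - 16927/4 = -1087132240/256899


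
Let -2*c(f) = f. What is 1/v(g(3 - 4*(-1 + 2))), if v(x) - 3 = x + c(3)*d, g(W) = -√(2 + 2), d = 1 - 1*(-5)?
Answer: -⅛ ≈ -0.12500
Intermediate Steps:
c(f) = -f/2
d = 6 (d = 1 + 5 = 6)
g(W) = -2 (g(W) = -√4 = -1*2 = -2)
v(x) = -6 + x (v(x) = 3 + (x - ½*3*6) = 3 + (x - 3/2*6) = 3 + (x - 9) = 3 + (-9 + x) = -6 + x)
1/v(g(3 - 4*(-1 + 2))) = 1/(-6 - 2) = 1/(-8) = -⅛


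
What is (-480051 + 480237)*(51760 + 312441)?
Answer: 67741386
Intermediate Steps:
(-480051 + 480237)*(51760 + 312441) = 186*364201 = 67741386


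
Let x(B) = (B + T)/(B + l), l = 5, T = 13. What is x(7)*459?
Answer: 765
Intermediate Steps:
x(B) = (13 + B)/(5 + B) (x(B) = (B + 13)/(B + 5) = (13 + B)/(5 + B))
x(7)*459 = ((13 + 7)/(5 + 7))*459 = (20/12)*459 = ((1/12)*20)*459 = (5/3)*459 = 765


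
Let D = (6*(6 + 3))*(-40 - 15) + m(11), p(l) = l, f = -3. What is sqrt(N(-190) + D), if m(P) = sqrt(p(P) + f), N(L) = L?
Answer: sqrt(-3160 + 2*sqrt(2)) ≈ 56.189*I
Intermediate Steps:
m(P) = sqrt(-3 + P) (m(P) = sqrt(P - 3) = sqrt(-3 + P))
D = -2970 + 2*sqrt(2) (D = (6*(6 + 3))*(-40 - 15) + sqrt(-3 + 11) = (6*9)*(-55) + sqrt(8) = 54*(-55) + 2*sqrt(2) = -2970 + 2*sqrt(2) ≈ -2967.2)
sqrt(N(-190) + D) = sqrt(-190 + (-2970 + 2*sqrt(2))) = sqrt(-3160 + 2*sqrt(2))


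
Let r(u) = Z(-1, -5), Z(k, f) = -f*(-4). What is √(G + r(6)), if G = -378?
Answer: I*√398 ≈ 19.95*I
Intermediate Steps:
Z(k, f) = 4*f
r(u) = -20 (r(u) = 4*(-5) = -20)
√(G + r(6)) = √(-378 - 20) = √(-398) = I*√398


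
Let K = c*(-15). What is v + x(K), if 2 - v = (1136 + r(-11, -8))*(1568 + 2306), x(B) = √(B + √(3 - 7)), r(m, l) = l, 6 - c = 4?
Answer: -4369870 + √(-30 + 2*I) ≈ -4.3699e+6 + 5.4803*I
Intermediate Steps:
c = 2 (c = 6 - 1*4 = 6 - 4 = 2)
K = -30 (K = 2*(-15) = -30)
x(B) = √(B + 2*I) (x(B) = √(B + √(-4)) = √(B + 2*I))
v = -4369870 (v = 2 - (1136 - 8)*(1568 + 2306) = 2 - 1128*3874 = 2 - 1*4369872 = 2 - 4369872 = -4369870)
v + x(K) = -4369870 + √(-30 + 2*I)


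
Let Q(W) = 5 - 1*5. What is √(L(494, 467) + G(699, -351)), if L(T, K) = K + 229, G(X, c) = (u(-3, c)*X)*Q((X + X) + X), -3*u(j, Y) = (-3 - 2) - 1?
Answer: 2*√174 ≈ 26.382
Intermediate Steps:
u(j, Y) = 2 (u(j, Y) = -((-3 - 2) - 1)/3 = -(-5 - 1)/3 = -⅓*(-6) = 2)
Q(W) = 0 (Q(W) = 5 - 5 = 0)
G(X, c) = 0 (G(X, c) = (2*X)*0 = 0)
L(T, K) = 229 + K
√(L(494, 467) + G(699, -351)) = √((229 + 467) + 0) = √(696 + 0) = √696 = 2*√174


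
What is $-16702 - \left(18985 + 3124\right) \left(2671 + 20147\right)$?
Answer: $-504499864$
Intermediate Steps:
$-16702 - \left(18985 + 3124\right) \left(2671 + 20147\right) = -16702 - 22109 \cdot 22818 = -16702 - 504483162 = -504499864$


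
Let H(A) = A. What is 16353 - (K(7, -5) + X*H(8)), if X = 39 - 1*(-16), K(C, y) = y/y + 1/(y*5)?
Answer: 397801/25 ≈ 15912.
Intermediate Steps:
K(C, y) = 1 + 1/(5*y) (K(C, y) = 1 + (1/5)/y = 1 + 1/(5*y))
X = 55 (X = 39 + 16 = 55)
16353 - (K(7, -5) + X*H(8)) = 16353 - ((1/5 - 5)/(-5) + 55*8) = 16353 - (-1/5*(-24/5) + 440) = 16353 - (24/25 + 440) = 16353 - 1*11024/25 = 16353 - 11024/25 = 397801/25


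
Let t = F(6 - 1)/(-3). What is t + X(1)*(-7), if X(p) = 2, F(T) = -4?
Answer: -38/3 ≈ -12.667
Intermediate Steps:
t = 4/3 (t = -4/(-3) = -4*(-⅓) = 4/3 ≈ 1.3333)
t + X(1)*(-7) = 4/3 + 2*(-7) = 4/3 - 14 = -38/3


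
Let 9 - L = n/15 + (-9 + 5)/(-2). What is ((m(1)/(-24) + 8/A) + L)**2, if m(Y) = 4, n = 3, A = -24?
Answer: 3969/100 ≈ 39.690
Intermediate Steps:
L = 34/5 (L = 9 - (3/15 + (-9 + 5)/(-2)) = 9 - (3*(1/15) - 4*(-1/2)) = 9 - (1/5 + 2) = 9 - 1*11/5 = 9 - 11/5 = 34/5 ≈ 6.8000)
((m(1)/(-24) + 8/A) + L)**2 = ((4/(-24) + 8/(-24)) + 34/5)**2 = ((4*(-1/24) + 8*(-1/24)) + 34/5)**2 = ((-1/6 - 1/3) + 34/5)**2 = (-1/2 + 34/5)**2 = (63/10)**2 = 3969/100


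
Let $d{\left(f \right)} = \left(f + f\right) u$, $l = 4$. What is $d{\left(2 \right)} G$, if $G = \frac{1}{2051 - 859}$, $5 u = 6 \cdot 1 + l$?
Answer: $\frac{1}{149} \approx 0.0067114$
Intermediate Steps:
$u = 2$ ($u = \frac{6 \cdot 1 + 4}{5} = \frac{6 + 4}{5} = \frac{1}{5} \cdot 10 = 2$)
$G = \frac{1}{1192} \approx 0.00083893$
$d{\left(f \right)} = 4 f$ ($d{\left(f \right)} = \left(f + f\right) 2 = 2 f 2 = 4 f$)
$d{\left(2 \right)} G = 4 \cdot 2 \cdot \frac{1}{1192} = 8 \cdot \frac{1}{1192} = \frac{1}{149}$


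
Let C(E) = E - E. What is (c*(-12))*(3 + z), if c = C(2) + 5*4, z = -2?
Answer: -240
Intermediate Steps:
C(E) = 0
c = 20 (c = 0 + 5*4 = 0 + 20 = 20)
(c*(-12))*(3 + z) = (20*(-12))*(3 - 2) = -240*1 = -240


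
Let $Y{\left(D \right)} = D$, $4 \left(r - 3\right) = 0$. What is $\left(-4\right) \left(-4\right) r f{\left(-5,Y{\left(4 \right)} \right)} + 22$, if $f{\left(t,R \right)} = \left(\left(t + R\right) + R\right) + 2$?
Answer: $262$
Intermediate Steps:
$r = 3$ ($r = 3 + \frac{1}{4} \cdot 0 = 3 + 0 = 3$)
$f{\left(t,R \right)} = 2 + t + 2 R$ ($f{\left(t,R \right)} = \left(\left(R + t\right) + R\right) + 2 = \left(t + 2 R\right) + 2 = 2 + t + 2 R$)
$\left(-4\right) \left(-4\right) r f{\left(-5,Y{\left(4 \right)} \right)} + 22 = \left(-4\right) \left(-4\right) 3 \left(2 - 5 + 2 \cdot 4\right) + 22 = 16 \cdot 3 \left(2 - 5 + 8\right) + 22 = 48 \cdot 5 + 22 = 240 + 22 = 262$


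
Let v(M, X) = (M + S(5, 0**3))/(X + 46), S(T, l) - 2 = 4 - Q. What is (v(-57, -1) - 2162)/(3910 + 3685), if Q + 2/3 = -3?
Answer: -41716/146475 ≈ -0.28480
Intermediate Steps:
Q = -11/3 (Q = -2/3 - 3 = -11/3 ≈ -3.6667)
S(T, l) = 29/3 (S(T, l) = 2 + (4 - 1*(-11/3)) = 2 + (4 + 11/3) = 2 + 23/3 = 29/3)
v(M, X) = (29/3 + M)/(46 + X) (v(M, X) = (M + 29/3)/(X + 46) = (29/3 + M)/(46 + X))
(v(-57, -1) - 2162)/(3910 + 3685) = ((29/3 - 57)/(46 - 1) - 2162)/(3910 + 3685) = (-142/3/45 - 2162)/7595 = ((1/45)*(-142/3) - 2162)*(1/7595) = (-142/135 - 2162)*(1/7595) = -292012/135*1/7595 = -41716/146475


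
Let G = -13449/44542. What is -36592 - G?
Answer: -1629867415/44542 ≈ -36592.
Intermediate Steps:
G = -13449/44542 (G = -13449*1/44542 = -13449/44542 ≈ -0.30194)
-36592 - G = -36592 - 1*(-13449/44542) = -36592 + 13449/44542 = -1629867415/44542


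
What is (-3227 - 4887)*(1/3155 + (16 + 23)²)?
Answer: -38937106184/3155 ≈ -1.2341e+7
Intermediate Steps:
(-3227 - 4887)*(1/3155 + (16 + 23)²) = -8114*(1/3155 + 39²) = -8114*(1/3155 + 1521) = -8114*4798756/3155 = -38937106184/3155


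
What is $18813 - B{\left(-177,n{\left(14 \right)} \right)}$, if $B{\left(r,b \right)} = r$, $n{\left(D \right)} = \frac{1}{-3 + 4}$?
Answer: $18990$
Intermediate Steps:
$n{\left(D \right)} = 1$ ($n{\left(D \right)} = 1^{-1} = 1$)
$18813 - B{\left(-177,n{\left(14 \right)} \right)} = 18813 - -177 = 18813 + 177 = 18990$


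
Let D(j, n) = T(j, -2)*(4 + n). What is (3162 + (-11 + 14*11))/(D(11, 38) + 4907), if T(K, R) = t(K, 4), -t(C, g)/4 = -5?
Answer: 3305/5747 ≈ 0.57508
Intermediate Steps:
t(C, g) = 20 (t(C, g) = -4*(-5) = 20)
T(K, R) = 20
D(j, n) = 80 + 20*n (D(j, n) = 20*(4 + n) = 80 + 20*n)
(3162 + (-11 + 14*11))/(D(11, 38) + 4907) = (3162 + (-11 + 14*11))/((80 + 20*38) + 4907) = (3162 + (-11 + 154))/((80 + 760) + 4907) = (3162 + 143)/(840 + 4907) = 3305/5747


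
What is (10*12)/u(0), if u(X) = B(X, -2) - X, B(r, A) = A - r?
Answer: -60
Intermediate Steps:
u(X) = -2 - 2*X (u(X) = (-2 - X) - X = -2 - 2*X)
(10*12)/u(0) = (10*12)/(-2 - 2*0) = 120/(-2 + 0) = 120/(-2) = 120*(-1/2) = -60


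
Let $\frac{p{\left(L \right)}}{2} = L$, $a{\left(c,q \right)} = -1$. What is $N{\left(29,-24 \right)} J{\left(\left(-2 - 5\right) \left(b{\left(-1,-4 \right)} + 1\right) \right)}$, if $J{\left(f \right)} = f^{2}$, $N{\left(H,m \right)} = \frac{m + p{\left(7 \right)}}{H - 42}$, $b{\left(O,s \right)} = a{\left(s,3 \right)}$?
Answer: $0$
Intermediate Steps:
$p{\left(L \right)} = 2 L$
$b{\left(O,s \right)} = -1$
$N{\left(H,m \right)} = \frac{14 + m}{-42 + H}$ ($N{\left(H,m \right)} = \frac{m + 2 \cdot 7}{H - 42} = \frac{m + 14}{-42 + H} = \frac{14 + m}{-42 + H}$)
$N{\left(29,-24 \right)} J{\left(\left(-2 - 5\right) \left(b{\left(-1,-4 \right)} + 1\right) \right)} = \frac{14 - 24}{-42 + 29} \left(\left(-2 - 5\right) \left(-1 + 1\right)\right)^{2} = \frac{1}{-13} \left(-10\right) \left(\left(-7\right) 0\right)^{2} = \left(- \frac{1}{13}\right) \left(-10\right) 0^{2} = \frac{10}{13} \cdot 0 = 0$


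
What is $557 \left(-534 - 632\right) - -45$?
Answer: $-649417$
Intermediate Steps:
$557 \left(-534 - 632\right) - -45 = 557 \left(-534 - 632\right) + 45 = 557 \left(-1166\right) + 45 = -649462 + 45 = -649417$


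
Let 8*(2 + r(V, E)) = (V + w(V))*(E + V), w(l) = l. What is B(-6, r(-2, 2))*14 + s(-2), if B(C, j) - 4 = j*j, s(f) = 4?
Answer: 116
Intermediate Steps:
r(V, E) = -2 + V*(E + V)/4 (r(V, E) = -2 + ((V + V)*(E + V))/8 = -2 + ((2*V)*(E + V))/8 = -2 + (2*V*(E + V))/8 = -2 + V*(E + V)/4)
B(C, j) = 4 + j² (B(C, j) = 4 + j*j = 4 + j²)
B(-6, r(-2, 2))*14 + s(-2) = (4 + (-2 + (¼)*(-2)² + (¼)*2*(-2))²)*14 + 4 = (4 + (-2 + (¼)*4 - 1)²)*14 + 4 = (4 + (-2 + 1 - 1)²)*14 + 4 = (4 + (-2)²)*14 + 4 = (4 + 4)*14 + 4 = 8*14 + 4 = 112 + 4 = 116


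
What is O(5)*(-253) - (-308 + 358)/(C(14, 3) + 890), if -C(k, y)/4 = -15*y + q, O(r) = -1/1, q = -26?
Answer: 148486/587 ≈ 252.96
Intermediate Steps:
O(r) = -1 (O(r) = -1*1 = -1)
C(k, y) = 104 + 60*y (C(k, y) = -4*(-15*y - 26) = -4*(-26 - 15*y) = 104 + 60*y)
O(5)*(-253) - (-308 + 358)/(C(14, 3) + 890) = -1*(-253) - (-308 + 358)/((104 + 60*3) + 890) = 253 - 50/((104 + 180) + 890) = 253 - 50/(284 + 890) = 253 - 50/1174 = 253 - 1*25/587 = 253 - 25/587 = 148486/587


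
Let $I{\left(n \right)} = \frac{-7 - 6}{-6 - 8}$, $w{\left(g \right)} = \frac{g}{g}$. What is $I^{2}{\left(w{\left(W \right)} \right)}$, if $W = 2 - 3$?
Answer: $\frac{169}{196} \approx 0.86224$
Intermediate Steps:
$W = -1$ ($W = 2 - 3 = -1$)
$w{\left(g \right)} = 1$
$I{\left(n \right)} = \frac{13}{14}$ ($I{\left(n \right)} = - \frac{13}{-14} = \left(-13\right) \left(- \frac{1}{14}\right) = \frac{13}{14}$)
$I^{2}{\left(w{\left(W \right)} \right)} = \left(\frac{13}{14}\right)^{2} = \frac{169}{196}$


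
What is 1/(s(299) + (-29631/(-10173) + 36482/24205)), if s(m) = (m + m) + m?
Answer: 82079155/73987785282 ≈ 0.0011094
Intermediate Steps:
s(m) = 3*m (s(m) = 2*m + m = 3*m)
1/(s(299) + (-29631/(-10173) + 36482/24205)) = 1/(3*299 + (-29631/(-10173) + 36482/24205)) = 1/(897 + (-29631*(-1/10173) + 36482*(1/24205))) = 1/(897 + (9877/3391 + 36482/24205)) = 1/(897 + 362783247/82079155) = 1/(73987785282/82079155) = 82079155/73987785282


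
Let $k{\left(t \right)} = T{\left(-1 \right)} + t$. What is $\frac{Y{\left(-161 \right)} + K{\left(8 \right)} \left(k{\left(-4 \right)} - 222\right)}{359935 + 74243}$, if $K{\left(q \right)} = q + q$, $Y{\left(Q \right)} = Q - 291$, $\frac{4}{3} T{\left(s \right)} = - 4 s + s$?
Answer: $- \frac{224}{24121} \approx -0.0092865$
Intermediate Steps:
$T{\left(s \right)} = - \frac{9 s}{4}$ ($T{\left(s \right)} = \frac{3 \left(- 4 s + s\right)}{4} = \frac{3 \left(- 3 s\right)}{4} = - \frac{9 s}{4}$)
$Y{\left(Q \right)} = -291 + Q$ ($Y{\left(Q \right)} = Q - 291 = -291 + Q$)
$k{\left(t \right)} = \frac{9}{4} + t$ ($k{\left(t \right)} = \left(- \frac{9}{4}\right) \left(-1\right) + t = \frac{9}{4} + t$)
$K{\left(q \right)} = 2 q$
$\frac{Y{\left(-161 \right)} + K{\left(8 \right)} \left(k{\left(-4 \right)} - 222\right)}{359935 + 74243} = \frac{\left(-291 - 161\right) + 2 \cdot 8 \left(\left(\frac{9}{4} - 4\right) - 222\right)}{359935 + 74243} = \frac{-452 + 16 \left(- \frac{7}{4} - 222\right)}{434178} = \left(-452 + 16 \left(- \frac{895}{4}\right)\right) \frac{1}{434178} = \left(-452 - 3580\right) \frac{1}{434178} = \left(-4032\right) \frac{1}{434178} = - \frac{224}{24121}$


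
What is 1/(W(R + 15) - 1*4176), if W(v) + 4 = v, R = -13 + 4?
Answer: -1/4174 ≈ -0.00023958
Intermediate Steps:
R = -9
W(v) = -4 + v
1/(W(R + 15) - 1*4176) = 1/((-4 + (-9 + 15)) - 1*4176) = 1/((-4 + 6) - 4176) = 1/(2 - 4176) = 1/(-4174) = -1/4174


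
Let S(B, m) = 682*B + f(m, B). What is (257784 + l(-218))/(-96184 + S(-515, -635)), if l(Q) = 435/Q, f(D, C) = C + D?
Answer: -56196477/97786952 ≈ -0.57468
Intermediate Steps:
S(B, m) = m + 683*B (S(B, m) = 682*B + (B + m) = m + 683*B)
(257784 + l(-218))/(-96184 + S(-515, -635)) = (257784 + 435/(-218))/(-96184 + (-635 + 683*(-515))) = (257784 + 435*(-1/218))/(-96184 + (-635 - 351745)) = (257784 - 435/218)/(-96184 - 352380) = (56196477/218)/(-448564) = (56196477/218)*(-1/448564) = -56196477/97786952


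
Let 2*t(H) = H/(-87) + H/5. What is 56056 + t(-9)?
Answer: 8127997/145 ≈ 56055.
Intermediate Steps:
t(H) = 41*H/435 (t(H) = (H/(-87) + H/5)/2 = (H*(-1/87) + H*(⅕))/2 = (-H/87 + H/5)/2 = (82*H/435)/2 = 41*H/435)
56056 + t(-9) = 56056 + (41/435)*(-9) = 56056 - 123/145 = 8127997/145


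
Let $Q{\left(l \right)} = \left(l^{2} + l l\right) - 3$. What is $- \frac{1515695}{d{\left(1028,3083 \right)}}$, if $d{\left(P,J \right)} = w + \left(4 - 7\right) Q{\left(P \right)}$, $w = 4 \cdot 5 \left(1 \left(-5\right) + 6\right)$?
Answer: $\frac{303139}{1268135} \approx 0.23904$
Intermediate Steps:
$Q{\left(l \right)} = -3 + 2 l^{2}$ ($Q{\left(l \right)} = \left(l^{2} + l^{2}\right) - 3 = 2 l^{2} - 3 = -3 + 2 l^{2}$)
$w = 20$ ($w = 20 \left(-5 + 6\right) = 20 \cdot 1 = 20$)
$d{\left(P,J \right)} = 29 - 6 P^{2}$ ($d{\left(P,J \right)} = 20 + \left(4 - 7\right) \left(-3 + 2 P^{2}\right) = 20 - 3 \left(-3 + 2 P^{2}\right) = 20 - \left(-9 + 6 P^{2}\right) = 29 - 6 P^{2}$)
$- \frac{1515695}{d{\left(1028,3083 \right)}} = - \frac{1515695}{29 - 6 \cdot 1028^{2}} = - \frac{1515695}{29 - 6340704} = - \frac{1515695}{-6340675} = \left(-1515695\right) \left(- \frac{1}{6340675}\right) = \frac{303139}{1268135}$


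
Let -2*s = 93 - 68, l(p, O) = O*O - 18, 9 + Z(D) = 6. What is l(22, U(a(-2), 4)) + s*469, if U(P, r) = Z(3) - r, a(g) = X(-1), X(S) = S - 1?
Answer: -11663/2 ≈ -5831.5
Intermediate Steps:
X(S) = -1 + S
Z(D) = -3 (Z(D) = -9 + 6 = -3)
a(g) = -2 (a(g) = -1 - 1 = -2)
U(P, r) = -3 - r
l(p, O) = -18 + O**2 (l(p, O) = O**2 - 18 = -18 + O**2)
s = -25/2 (s = -(93 - 68)/2 = -1/2*25 = -25/2 ≈ -12.500)
l(22, U(a(-2), 4)) + s*469 = (-18 + (-3 - 1*4)**2) - 25/2*469 = (-18 + (-3 - 4)**2) - 11725/2 = (-18 + (-7)**2) - 11725/2 = (-18 + 49) - 11725/2 = 31 - 11725/2 = -11663/2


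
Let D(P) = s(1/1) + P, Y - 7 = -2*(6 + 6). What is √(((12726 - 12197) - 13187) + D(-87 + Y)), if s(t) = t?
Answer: I*√12761 ≈ 112.96*I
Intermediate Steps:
Y = -17 (Y = 7 - 2*(6 + 6) = 7 - 2*12 = 7 - 24 = -17)
D(P) = 1 + P (D(P) = 1/1 + P = 1 + P)
√(((12726 - 12197) - 13187) + D(-87 + Y)) = √(((12726 - 12197) - 13187) + (1 + (-87 - 17))) = √((529 - 13187) + (1 - 104)) = √(-12658 - 103) = √(-12761) = I*√12761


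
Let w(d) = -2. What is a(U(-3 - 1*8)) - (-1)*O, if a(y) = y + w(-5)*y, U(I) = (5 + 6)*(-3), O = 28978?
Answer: 29011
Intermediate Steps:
U(I) = -33 (U(I) = 11*(-3) = -33)
a(y) = -y (a(y) = y - 2*y = -y)
a(U(-3 - 1*8)) - (-1)*O = -1*(-33) - (-1)*28978 = 33 - 1*(-28978) = 33 + 28978 = 29011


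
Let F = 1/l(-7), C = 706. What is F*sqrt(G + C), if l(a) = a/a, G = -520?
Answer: sqrt(186) ≈ 13.638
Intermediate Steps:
l(a) = 1
F = 1 (F = 1/1 = 1)
F*sqrt(G + C) = 1*sqrt(-520 + 706) = 1*sqrt(186) = sqrt(186)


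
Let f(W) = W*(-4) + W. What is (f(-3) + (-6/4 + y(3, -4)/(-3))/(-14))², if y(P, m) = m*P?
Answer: 61009/784 ≈ 77.818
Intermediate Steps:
y(P, m) = P*m
f(W) = -3*W (f(W) = -4*W + W = -3*W)
(f(-3) + (-6/4 + y(3, -4)/(-3))/(-14))² = (-3*(-3) + (-6/4 + (3*(-4))/(-3))/(-14))² = (9 + (-6*¼ - 12*(-⅓))*(-1/14))² = (9 + (-3/2 + 4)*(-1/14))² = (9 + (5/2)*(-1/14))² = (9 - 5/28)² = (247/28)² = 61009/784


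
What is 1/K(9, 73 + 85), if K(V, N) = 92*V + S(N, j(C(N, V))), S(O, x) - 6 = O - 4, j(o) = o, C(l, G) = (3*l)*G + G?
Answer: 1/988 ≈ 0.0010121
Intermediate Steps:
C(l, G) = G + 3*G*l (C(l, G) = 3*G*l + G = G + 3*G*l)
S(O, x) = 2 + O (S(O, x) = 6 + (O - 4) = 6 + (-4 + O) = 2 + O)
K(V, N) = 2 + N + 92*V (K(V, N) = 92*V + (2 + N) = 2 + N + 92*V)
1/K(9, 73 + 85) = 1/(2 + (73 + 85) + 92*9) = 1/(2 + 158 + 828) = 1/988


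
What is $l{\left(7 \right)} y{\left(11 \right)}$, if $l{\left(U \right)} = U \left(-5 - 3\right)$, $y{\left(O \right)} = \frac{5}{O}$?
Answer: $- \frac{280}{11} \approx -25.455$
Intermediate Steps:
$l{\left(U \right)} = - 8 U$ ($l{\left(U \right)} = U \left(-8\right) = - 8 U$)
$l{\left(7 \right)} y{\left(11 \right)} = \left(-8\right) 7 \cdot \frac{5}{11} = - 56 \cdot 5 \cdot \frac{1}{11} = \left(-56\right) \frac{5}{11} = - \frac{280}{11}$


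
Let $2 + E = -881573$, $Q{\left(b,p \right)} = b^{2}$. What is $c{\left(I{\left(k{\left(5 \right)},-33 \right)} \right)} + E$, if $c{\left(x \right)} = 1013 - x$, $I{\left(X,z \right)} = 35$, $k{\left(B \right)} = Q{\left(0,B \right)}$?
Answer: $-880597$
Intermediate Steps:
$k{\left(B \right)} = 0$ ($k{\left(B \right)} = 0^{2} = 0$)
$E = -881575$ ($E = -2 - 881573 = -881575$)
$c{\left(I{\left(k{\left(5 \right)},-33 \right)} \right)} + E = \left(1013 - 35\right) - 881575 = 978 - 881575 = -880597$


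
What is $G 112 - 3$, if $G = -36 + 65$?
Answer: $3245$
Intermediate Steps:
$G = 29$
$G 112 - 3 = 29 \cdot 112 - 3 = 3248 - 3 = 3245$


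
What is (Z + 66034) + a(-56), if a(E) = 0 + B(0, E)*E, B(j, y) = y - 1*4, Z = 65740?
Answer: 135134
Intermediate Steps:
B(j, y) = -4 + y (B(j, y) = y - 4 = -4 + y)
a(E) = E*(-4 + E) (a(E) = 0 + (-4 + E)*E = 0 + E*(-4 + E) = E*(-4 + E))
(Z + 66034) + a(-56) = (65740 + 66034) - 56*(-4 - 56) = 131774 - 56*(-60) = 131774 + 3360 = 135134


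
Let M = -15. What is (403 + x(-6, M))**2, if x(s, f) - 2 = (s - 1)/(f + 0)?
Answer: 36990724/225 ≈ 1.6440e+5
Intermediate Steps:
x(s, f) = 2 + (-1 + s)/f (x(s, f) = 2 + (s - 1)/(f + 0) = 2 + (-1 + s)/f)
(403 + x(-6, M))**2 = (403 + (-1 - 6 + 2*(-15))/(-15))**2 = (403 - (-1 - 6 - 30)/15)**2 = (403 - 1/15*(-37))**2 = (403 + 37/15)**2 = (6082/15)**2 = 36990724/225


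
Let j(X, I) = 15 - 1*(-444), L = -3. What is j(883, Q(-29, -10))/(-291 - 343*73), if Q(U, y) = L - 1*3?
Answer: -27/1490 ≈ -0.018121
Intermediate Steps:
Q(U, y) = -6 (Q(U, y) = -3 - 1*3 = -3 - 3 = -6)
j(X, I) = 459 (j(X, I) = 15 + 444 = 459)
j(883, Q(-29, -10))/(-291 - 343*73) = 459/(-291 - 343*73) = 459/(-291 - 25039) = 459/(-25330) = 459*(-1/25330) = -27/1490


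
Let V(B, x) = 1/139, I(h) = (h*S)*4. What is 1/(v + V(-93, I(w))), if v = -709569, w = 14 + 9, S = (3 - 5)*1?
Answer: -139/98630090 ≈ -1.4093e-6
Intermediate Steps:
S = -2 (S = -2*1 = -2)
w = 23
I(h) = -8*h (I(h) = (h*(-2))*4 = -2*h*4 = -8*h)
V(B, x) = 1/139
1/(v + V(-93, I(w))) = 1/(-709569 + 1/139) = 1/(-98630090/139) = -139/98630090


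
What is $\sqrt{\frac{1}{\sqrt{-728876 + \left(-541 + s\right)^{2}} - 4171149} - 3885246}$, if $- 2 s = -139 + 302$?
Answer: $\sqrt{2} \sqrt{\frac{16205939967655 - 1942623 i \sqrt{1365479}}{-8342298 + i \sqrt{1365479}}} \approx 2.9531 \cdot 10^{-14} - 1971.1 i$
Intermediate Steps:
$s = - \frac{163}{2}$ ($s = - \frac{-139 + 302}{2} = \left(- \frac{1}{2}\right) 163 = - \frac{163}{2} \approx -81.5$)
$\sqrt{\frac{1}{\sqrt{-728876 + \left(-541 + s\right)^{2}} - 4171149} - 3885246} = \sqrt{\frac{1}{\sqrt{-728876 + \left(-541 - \frac{163}{2}\right)^{2}} - 4171149} - 3885246} = \sqrt{\frac{1}{\sqrt{-728876 + \left(- \frac{1245}{2}\right)^{2}} - 4171149} - 3885246} = \sqrt{\frac{1}{\sqrt{-728876 + \frac{1550025}{4}} - 4171149} - 3885246} = \sqrt{\frac{1}{\sqrt{- \frac{1365479}{4}} - 4171149} - 3885246} = \sqrt{\frac{1}{\frac{i \sqrt{1365479}}{2} - 4171149} - 3885246} = \sqrt{\frac{1}{-4171149 + \frac{i \sqrt{1365479}}{2}} - 3885246} = \sqrt{-3885246 + \frac{1}{-4171149 + \frac{i \sqrt{1365479}}{2}}}$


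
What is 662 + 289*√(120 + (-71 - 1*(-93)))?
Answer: 662 + 289*√142 ≈ 4105.8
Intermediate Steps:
662 + 289*√(120 + (-71 - 1*(-93))) = 662 + 289*√(120 + (-71 + 93)) = 662 + 289*√(120 + 22) = 662 + 289*√142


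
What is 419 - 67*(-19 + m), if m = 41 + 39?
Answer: -3668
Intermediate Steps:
m = 80
419 - 67*(-19 + m) = 419 - 67*(-19 + 80) = 419 - 67*61 = 419 - 1*4087 = 419 - 4087 = -3668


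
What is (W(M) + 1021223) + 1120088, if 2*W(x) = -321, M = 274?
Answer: 4282301/2 ≈ 2.1412e+6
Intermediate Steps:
W(x) = -321/2 (W(x) = (½)*(-321) = -321/2)
(W(M) + 1021223) + 1120088 = (-321/2 + 1021223) + 1120088 = 2042125/2 + 1120088 = 4282301/2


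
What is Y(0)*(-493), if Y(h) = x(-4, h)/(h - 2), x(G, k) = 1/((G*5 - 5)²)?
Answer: 493/1250 ≈ 0.39440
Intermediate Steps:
x(G, k) = (-5 + 5*G)⁻² (x(G, k) = 1/((5*G - 5)²) = 1/((-5 + 5*G)²) = (-5 + 5*G)⁻²)
Y(h) = 1/(625*(-2 + h)) (Y(h) = (1/(25*(-1 - 4)²))/(h - 2) = ((1/25)/(-5)²)/(-2 + h) = ((1/25)*(1/25))/(-2 + h) = 1/(625*(-2 + h)))
Y(0)*(-493) = (1/(625*(-2 + 0)))*(-493) = ((1/625)/(-2))*(-493) = ((1/625)*(-½))*(-493) = -1/1250*(-493) = 493/1250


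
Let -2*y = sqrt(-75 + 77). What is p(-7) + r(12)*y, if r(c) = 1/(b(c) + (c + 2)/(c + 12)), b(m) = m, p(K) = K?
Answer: -7 - 6*sqrt(2)/151 ≈ -7.0562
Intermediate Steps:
r(c) = 1/(c + (2 + c)/(12 + c)) (r(c) = 1/(c + (c + 2)/(c + 12)) = 1/(c + (2 + c)/(12 + c)))
y = -sqrt(2)/2 (y = -sqrt(-75 + 77)/2 = -sqrt(2)/2 ≈ -0.70711)
p(-7) + r(12)*y = -7 + ((12 + 12)/(2 + 12**2 + 13*12))*(-sqrt(2)/2) = -7 + (24/(2 + 144 + 156))*(-sqrt(2)/2) = -7 + (24/302)*(-sqrt(2)/2) = -7 + ((1/302)*24)*(-sqrt(2)/2) = -7 + 12*(-sqrt(2)/2)/151 = -7 - 6*sqrt(2)/151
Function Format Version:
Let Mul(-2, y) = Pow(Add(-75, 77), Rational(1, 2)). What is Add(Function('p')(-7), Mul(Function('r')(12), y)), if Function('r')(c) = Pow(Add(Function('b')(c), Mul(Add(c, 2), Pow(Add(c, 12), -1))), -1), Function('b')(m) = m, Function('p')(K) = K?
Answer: Add(-7, Mul(Rational(-6, 151), Pow(2, Rational(1, 2)))) ≈ -7.0562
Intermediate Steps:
Function('r')(c) = Pow(Add(c, Mul(Pow(Add(12, c), -1), Add(2, c))), -1) (Function('r')(c) = Pow(Add(c, Mul(Add(c, 2), Pow(Add(c, 12), -1))), -1) = Pow(Add(c, Mul(Add(2, c), Pow(Add(12, c), -1))), -1) = Pow(Add(c, Mul(Pow(Add(12, c), -1), Add(2, c))), -1))
y = Mul(Rational(-1, 2), Pow(2, Rational(1, 2))) (y = Mul(Rational(-1, 2), Pow(Add(-75, 77), Rational(1, 2))) = Mul(Rational(-1, 2), Pow(2, Rational(1, 2))) ≈ -0.70711)
Add(Function('p')(-7), Mul(Function('r')(12), y)) = Add(-7, Mul(Mul(Pow(Add(2, Pow(12, 2), Mul(13, 12)), -1), Add(12, 12)), Mul(Rational(-1, 2), Pow(2, Rational(1, 2))))) = Add(-7, Mul(Mul(Pow(Add(2, 144, 156), -1), 24), Mul(Rational(-1, 2), Pow(2, Rational(1, 2))))) = Add(-7, Mul(Mul(Pow(302, -1), 24), Mul(Rational(-1, 2), Pow(2, Rational(1, 2))))) = Add(-7, Mul(Mul(Rational(1, 302), 24), Mul(Rational(-1, 2), Pow(2, Rational(1, 2))))) = Add(-7, Mul(Rational(12, 151), Mul(Rational(-1, 2), Pow(2, Rational(1, 2))))) = Add(-7, Mul(Rational(-6, 151), Pow(2, Rational(1, 2))))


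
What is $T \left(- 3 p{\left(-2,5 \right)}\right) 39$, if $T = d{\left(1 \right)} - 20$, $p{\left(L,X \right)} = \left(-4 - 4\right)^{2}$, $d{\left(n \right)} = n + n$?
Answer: $134784$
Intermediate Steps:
$d{\left(n \right)} = 2 n$
$p{\left(L,X \right)} = 64$ ($p{\left(L,X \right)} = \left(-8\right)^{2} = 64$)
$T = -18$ ($T = 2 \cdot 1 - 20 = 2 - 20 = -18$)
$T \left(- 3 p{\left(-2,5 \right)}\right) 39 = - 18 \left(\left(-3\right) 64\right) 39 = \left(-18\right) \left(-192\right) 39 = 3456 \cdot 39 = 134784$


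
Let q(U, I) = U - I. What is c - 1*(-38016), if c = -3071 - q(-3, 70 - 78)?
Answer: 34940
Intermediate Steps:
c = -3076 (c = -3071 - (-3 - (70 - 78)) = -3071 - (-3 - 1*(-8)) = -3071 - (-3 + 8) = -3071 - 1*5 = -3071 - 5 = -3076)
c - 1*(-38016) = -3076 - 1*(-38016) = -3076 + 38016 = 34940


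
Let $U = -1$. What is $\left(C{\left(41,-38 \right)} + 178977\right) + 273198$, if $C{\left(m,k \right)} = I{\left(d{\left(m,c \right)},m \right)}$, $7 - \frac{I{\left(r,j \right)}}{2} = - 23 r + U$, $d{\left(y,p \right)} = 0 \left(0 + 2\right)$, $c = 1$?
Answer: $452191$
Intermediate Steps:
$d{\left(y,p \right)} = 0$ ($d{\left(y,p \right)} = 0 \cdot 2 = 0$)
$I{\left(r,j \right)} = 16 + 46 r$ ($I{\left(r,j \right)} = 14 - 2 \left(- 23 r - 1\right) = 14 - 2 \left(-1 - 23 r\right) = 14 + \left(2 + 46 r\right) = 16 + 46 r$)
$C{\left(m,k \right)} = 16$ ($C{\left(m,k \right)} = 16 + 46 \cdot 0 = 16 + 0 = 16$)
$\left(C{\left(41,-38 \right)} + 178977\right) + 273198 = \left(16 + 178977\right) + 273198 = 178993 + 273198 = 452191$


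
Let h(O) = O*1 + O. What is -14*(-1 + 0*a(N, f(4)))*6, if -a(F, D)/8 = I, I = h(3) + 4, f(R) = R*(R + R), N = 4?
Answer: 84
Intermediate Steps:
h(O) = 2*O (h(O) = O + O = 2*O)
f(R) = 2*R² (f(R) = R*(2*R) = 2*R²)
I = 10 (I = 2*3 + 4 = 6 + 4 = 10)
a(F, D) = -80 (a(F, D) = -8*10 = -80)
-14*(-1 + 0*a(N, f(4)))*6 = -14*(-1 + 0*(-80))*6 = -14*(-1 + 0)*6 = -(-14)*6 = -14*(-6) = 84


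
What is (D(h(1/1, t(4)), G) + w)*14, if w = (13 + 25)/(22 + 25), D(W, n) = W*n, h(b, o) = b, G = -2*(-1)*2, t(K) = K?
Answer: 3164/47 ≈ 67.319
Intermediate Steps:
G = 4 (G = 2*2 = 4)
w = 38/47 ≈ 0.80851
(D(h(1/1, t(4)), G) + w)*14 = (4/1 + 38/47)*14 = (1*4 + 38/47)*14 = (4 + 38/47)*14 = (226/47)*14 = 3164/47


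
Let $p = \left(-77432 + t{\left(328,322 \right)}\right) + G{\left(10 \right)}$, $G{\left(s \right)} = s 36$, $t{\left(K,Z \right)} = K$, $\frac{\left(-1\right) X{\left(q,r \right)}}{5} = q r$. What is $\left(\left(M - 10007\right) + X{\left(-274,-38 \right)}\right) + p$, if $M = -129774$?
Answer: $-268585$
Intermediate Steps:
$X{\left(q,r \right)} = - 5 q r$
$G{\left(s \right)} = 36 s$
$p = -76744$ ($p = \left(-77432 + 328\right) + 36 \cdot 10 = -77104 + 360 = -76744$)
$\left(\left(M - 10007\right) + X{\left(-274,-38 \right)}\right) + p = \left(\left(-129774 - 10007\right) - \left(-1370\right) \left(-38\right)\right) - 76744 = \left(-139781 - 52060\right) - 76744 = -191841 - 76744 = -268585$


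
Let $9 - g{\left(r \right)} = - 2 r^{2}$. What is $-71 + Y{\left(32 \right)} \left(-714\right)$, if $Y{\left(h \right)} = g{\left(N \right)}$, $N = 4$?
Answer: $-29345$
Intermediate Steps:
$g{\left(r \right)} = 9 + 2 r^{2}$ ($g{\left(r \right)} = 9 - - 2 r^{2} = 9 + 2 r^{2}$)
$Y{\left(h \right)} = 41$ ($Y{\left(h \right)} = 9 + 2 \cdot 4^{2} = 9 + 2 \cdot 16 = 9 + 32 = 41$)
$-71 + Y{\left(32 \right)} \left(-714\right) = -71 + 41 \left(-714\right) = -71 - 29274 = -29345$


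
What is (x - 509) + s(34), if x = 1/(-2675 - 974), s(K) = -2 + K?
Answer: -1740574/3649 ≈ -477.00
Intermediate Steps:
x = -1/3649 (x = 1/(-3649) = -1/3649 ≈ -0.00027405)
(x - 509) + s(34) = (-1/3649 - 509) + (-2 + 34) = -1857342/3649 + 32 = -1740574/3649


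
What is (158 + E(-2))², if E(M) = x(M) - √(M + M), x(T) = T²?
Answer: 26240 - 648*I ≈ 26240.0 - 648.0*I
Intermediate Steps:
E(M) = M² - √2*√M (E(M) = M² - √(M + M) = M² - √(2*M) = M² - √2*√M)
(158 + E(-2))² = (158 + ((-2)² - √2*√(-2)))² = (158 + (4 - √2*I*√2))² = (158 + (4 - 2*I))² = (162 - 2*I)²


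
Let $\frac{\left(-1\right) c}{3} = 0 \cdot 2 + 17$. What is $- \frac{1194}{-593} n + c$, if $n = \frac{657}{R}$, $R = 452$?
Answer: $- \frac{6442689}{134018} \approx -48.073$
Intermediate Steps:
$c = -51$ ($c = - 3 \left(0 \cdot 2 + 17\right) = - 3 \left(0 + 17\right) = \left(-3\right) 17 = -51$)
$n = \frac{657}{452} \approx 1.4535$
$- \frac{1194}{-593} n + c = - \frac{1194}{-593} \cdot \frac{657}{452} - 51 = \left(-1194\right) \left(- \frac{1}{593}\right) \frac{657}{452} - 51 = \frac{1194}{593} \cdot \frac{657}{452} - 51 = \frac{392229}{134018} - 51 = - \frac{6442689}{134018}$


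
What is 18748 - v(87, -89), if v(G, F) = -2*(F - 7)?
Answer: 18556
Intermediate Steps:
v(G, F) = 14 - 2*F (v(G, F) = -2*(-7 + F) = 14 - 2*F)
18748 - v(87, -89) = 18748 - (14 - 2*(-89)) = 18748 - (14 + 178) = 18748 - 1*192 = 18748 - 192 = 18556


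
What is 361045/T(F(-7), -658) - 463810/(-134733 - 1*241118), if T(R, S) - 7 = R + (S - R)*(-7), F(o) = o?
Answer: 19687529495/244679001 ≈ 80.463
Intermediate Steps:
T(R, S) = 7 - 7*S + 8*R (T(R, S) = 7 + (R + (S - R)*(-7)) = 7 + (R + (-7*S + 7*R)) = 7 + (-7*S + 8*R) = 7 - 7*S + 8*R)
361045/T(F(-7), -658) - 463810/(-134733 - 1*241118) = 361045/(7 - 7*(-658) + 8*(-7)) - 463810/(-134733 - 1*241118) = 361045/(7 + 4606 - 56) - 463810/(-134733 - 241118) = 361045/4557 - 463810/(-375851) = 361045*(1/4557) - 463810*(-1/375851) = 361045/4557 + 463810/375851 = 19687529495/244679001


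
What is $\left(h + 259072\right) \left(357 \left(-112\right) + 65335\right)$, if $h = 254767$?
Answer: $13026332489$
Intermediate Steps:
$\left(h + 259072\right) \left(357 \left(-112\right) + 65335\right) = \left(254767 + 259072\right) \left(357 \left(-112\right) + 65335\right) = 513839 \left(-39984 + 65335\right) = 513839 \cdot 25351 = 13026332489$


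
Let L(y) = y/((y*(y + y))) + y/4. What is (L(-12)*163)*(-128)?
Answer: 190384/3 ≈ 63461.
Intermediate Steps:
L(y) = 1/(2*y) + y/4 (L(y) = y/((y*(2*y))) + y*(¼) = y/((2*y²)) + y/4 = y*(1/(2*y²)) + y/4 = 1/(2*y) + y/4)
(L(-12)*163)*(-128) = (((¼)*(2 + (-12)²)/(-12))*163)*(-128) = (((¼)*(-1/12)*(2 + 144))*163)*(-128) = (((¼)*(-1/12)*146)*163)*(-128) = -73/24*163*(-128) = -11899/24*(-128) = 190384/3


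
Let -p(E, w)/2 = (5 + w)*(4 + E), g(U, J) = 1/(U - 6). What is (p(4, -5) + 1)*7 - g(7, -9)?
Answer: 6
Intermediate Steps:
g(U, J) = 1/(-6 + U)
p(E, w) = -2*(4 + E)*(5 + w) (p(E, w) = -2*(5 + w)*(4 + E) = -2*(4 + E)*(5 + w))
(p(4, -5) + 1)*7 - g(7, -9) = ((-40 - 10*4 - 8*(-5) - 2*4*(-5)) + 1)*7 - 1/(-6 + 7) = ((-40 - 40 + 40 + 40) + 1)*7 - 1/1 = (0 + 1)*7 - 1*1 = 1*7 - 1 = 7 - 1 = 6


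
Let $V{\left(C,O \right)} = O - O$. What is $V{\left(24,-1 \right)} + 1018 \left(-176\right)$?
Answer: $-179168$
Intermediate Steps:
$V{\left(C,O \right)} = 0$
$V{\left(24,-1 \right)} + 1018 \left(-176\right) = 0 + 1018 \left(-176\right) = 0 - 179168 = -179168$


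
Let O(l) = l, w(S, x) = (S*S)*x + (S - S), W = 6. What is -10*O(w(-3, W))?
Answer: -540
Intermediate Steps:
w(S, x) = x*S² (w(S, x) = S²*x + 0 = x*S² + 0 = x*S²)
-10*O(w(-3, W)) = -60*(-3)² = -60*9 = -10*54 = -540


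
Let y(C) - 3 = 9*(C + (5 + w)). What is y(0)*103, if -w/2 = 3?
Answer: -618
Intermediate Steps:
w = -6 (w = -2*3 = -6)
y(C) = -6 + 9*C (y(C) = 3 + 9*(C + (5 - 6)) = 3 + 9*(C - 1) = 3 + 9*(-1 + C) = 3 + (-9 + 9*C) = -6 + 9*C)
y(0)*103 = (-6 + 9*0)*103 = (-6 + 0)*103 = -6*103 = -618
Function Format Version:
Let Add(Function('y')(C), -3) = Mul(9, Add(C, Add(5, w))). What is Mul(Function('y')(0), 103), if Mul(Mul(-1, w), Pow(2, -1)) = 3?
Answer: -618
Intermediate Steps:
w = -6 (w = Mul(-2, 3) = -6)
Function('y')(C) = Add(-6, Mul(9, C)) (Function('y')(C) = Add(3, Mul(9, Add(C, Add(5, -6)))) = Add(3, Mul(9, Add(C, -1))) = Add(3, Mul(9, Add(-1, C))) = Add(3, Add(-9, Mul(9, C))) = Add(-6, Mul(9, C)))
Mul(Function('y')(0), 103) = Mul(Add(-6, Mul(9, 0)), 103) = Mul(Add(-6, 0), 103) = Mul(-6, 103) = -618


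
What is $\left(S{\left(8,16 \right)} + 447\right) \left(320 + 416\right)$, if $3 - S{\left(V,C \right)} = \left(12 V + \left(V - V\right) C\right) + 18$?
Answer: $247296$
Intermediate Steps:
$S{\left(V,C \right)} = -15 - 12 V$ ($S{\left(V,C \right)} = 3 - \left(\left(12 V + \left(V - V\right) C\right) + 18\right) = 3 - \left(\left(12 V + 0 C\right) + 18\right) = 3 - \left(\left(12 V + 0\right) + 18\right) = 3 - \left(12 V + 18\right) = 3 - \left(18 + 12 V\right) = -15 - 12 V$)
$\left(S{\left(8,16 \right)} + 447\right) \left(320 + 416\right) = \left(\left(-15 - 96\right) + 447\right) \left(320 + 416\right) = \left(\left(-15 - 96\right) + 447\right) 736 = \left(-111 + 447\right) 736 = 336 \cdot 736 = 247296$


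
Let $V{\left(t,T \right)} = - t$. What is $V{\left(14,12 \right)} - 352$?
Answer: $-366$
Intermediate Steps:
$V{\left(14,12 \right)} - 352 = \left(-1\right) 14 - 352 = -14 - 352 = -366$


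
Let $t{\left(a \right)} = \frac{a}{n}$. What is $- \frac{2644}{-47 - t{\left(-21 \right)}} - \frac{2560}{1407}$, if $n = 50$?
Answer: $\frac{180043160}{3276903} \approx 54.943$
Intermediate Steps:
$t{\left(a \right)} = \frac{a}{50}$
$- \frac{2644}{-47 - t{\left(-21 \right)}} - \frac{2560}{1407} = - \frac{2644}{-47 - \frac{1}{50} \left(-21\right)} - \frac{2560}{1407} = - \frac{2644}{-47 - - \frac{21}{50}} - \frac{2560}{1407} = - \frac{2644}{-47 + \frac{21}{50}} - \frac{2560}{1407} = - \frac{2644}{- \frac{2329}{50}} - \frac{2560}{1407} = \left(-2644\right) \left(- \frac{50}{2329}\right) - \frac{2560}{1407} = \frac{132200}{2329} - \frac{2560}{1407} = \frac{180043160}{3276903}$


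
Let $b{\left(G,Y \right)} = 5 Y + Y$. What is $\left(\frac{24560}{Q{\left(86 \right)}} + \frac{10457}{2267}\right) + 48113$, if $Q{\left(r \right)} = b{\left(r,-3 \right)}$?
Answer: $\frac{953904892}{20403} \approx 46753.0$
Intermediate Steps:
$b{\left(G,Y \right)} = 6 Y$
$Q{\left(r \right)} = -18$ ($Q{\left(r \right)} = 6 \left(-3\right) = -18$)
$\left(\frac{24560}{Q{\left(86 \right)}} + \frac{10457}{2267}\right) + 48113 = \left(\frac{24560}{-18} + \frac{10457}{2267}\right) + 48113 = \left(24560 \left(- \frac{1}{18}\right) + 10457 \cdot \frac{1}{2267}\right) + 48113 = \left(- \frac{12280}{9} + \frac{10457}{2267}\right) + 48113 = - \frac{27744647}{20403} + 48113 = \frac{953904892}{20403}$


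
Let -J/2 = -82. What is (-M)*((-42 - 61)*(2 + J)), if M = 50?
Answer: 854900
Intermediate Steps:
J = 164 (J = -2*(-82) = 164)
(-M)*((-42 - 61)*(2 + J)) = (-1*50)*((-42 - 61)*(2 + 164)) = -(-5150)*166 = -50*(-17098) = 854900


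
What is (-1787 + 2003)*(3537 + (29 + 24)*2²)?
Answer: 809784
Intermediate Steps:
(-1787 + 2003)*(3537 + (29 + 24)*2²) = 216*(3537 + 53*4) = 216*(3537 + 212) = 216*3749 = 809784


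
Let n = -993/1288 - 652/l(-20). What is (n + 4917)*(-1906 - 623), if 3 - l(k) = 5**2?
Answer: -177214670109/14168 ≈ -1.2508e+7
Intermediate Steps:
l(k) = -22 (l(k) = 3 - 1*5**2 = 3 - 1*25 = 3 - 25 = -22)
n = 408965/14168 (n = -993/1288 - 652/(-22) = -993*1/1288 - 652*(-1/22) = -993/1288 + 326/11 = 408965/14168 ≈ 28.865)
(n + 4917)*(-1906 - 623) = (408965/14168 + 4917)*(-1906 - 623) = (70073021/14168)*(-2529) = -177214670109/14168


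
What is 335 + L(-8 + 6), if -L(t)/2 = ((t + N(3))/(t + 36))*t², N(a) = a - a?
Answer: 5703/17 ≈ 335.47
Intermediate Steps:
N(a) = 0
L(t) = -2*t³/(36 + t) (L(t) = -2*(t + 0)/(t + 36)*t² = -2*t/(36 + t)*t² = -2*t³/(36 + t))
335 + L(-8 + 6) = 335 - 2*(-8 + 6)³/(36 + (-8 + 6)) = 335 - 2*(-2)³/(36 - 2) = 335 - 2*(-8)/34 = 335 - 2*(-8)*1/34 = 335 + 8/17 = 5703/17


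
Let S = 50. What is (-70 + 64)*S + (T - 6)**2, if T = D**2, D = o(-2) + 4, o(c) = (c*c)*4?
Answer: 154936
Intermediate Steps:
o(c) = 4*c**2 (o(c) = c**2*4 = 4*c**2)
D = 20 (D = 4*(-2)**2 + 4 = 4*4 + 4 = 16 + 4 = 20)
T = 400 (T = 20**2 = 400)
(-70 + 64)*S + (T - 6)**2 = (-70 + 64)*50 + (400 - 6)**2 = -6*50 + 394**2 = -300 + 155236 = 154936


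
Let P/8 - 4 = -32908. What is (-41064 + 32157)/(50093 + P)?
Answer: 8907/213139 ≈ 0.041790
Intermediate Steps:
P = -263232 (P = 32 + 8*(-32908) = 32 - 263264 = -263232)
(-41064 + 32157)/(50093 + P) = (-41064 + 32157)/(50093 - 263232) = -8907/(-213139) = -8907*(-1/213139) = 8907/213139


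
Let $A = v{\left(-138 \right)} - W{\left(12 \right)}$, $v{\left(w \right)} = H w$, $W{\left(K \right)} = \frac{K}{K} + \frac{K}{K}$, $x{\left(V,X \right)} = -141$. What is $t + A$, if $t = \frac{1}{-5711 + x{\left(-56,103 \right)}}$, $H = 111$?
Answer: $- \frac{89652641}{5852} \approx -15320.0$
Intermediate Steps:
$W{\left(K \right)} = 2$ ($W{\left(K \right)} = 1 + 1 = 2$)
$v{\left(w \right)} = 111 w$
$t = - \frac{1}{5852}$ ($t = \frac{1}{-5711 - 141} = \frac{1}{-5852} = - \frac{1}{5852} \approx -0.00017088$)
$A = -15320$ ($A = 111 \left(-138\right) - 2 = -15318 - 2 = -15320$)
$t + A = - \frac{1}{5852} - 15320 = - \frac{89652641}{5852}$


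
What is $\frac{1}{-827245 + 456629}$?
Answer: $- \frac{1}{370616} \approx -2.6982 \cdot 10^{-6}$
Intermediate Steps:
$\frac{1}{-827245 + 456629} = \frac{1}{-370616} = - \frac{1}{370616}$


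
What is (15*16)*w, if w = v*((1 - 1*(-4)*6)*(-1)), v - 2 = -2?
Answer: 0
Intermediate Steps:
v = 0 (v = 2 - 2 = 0)
w = 0 (w = 0*((1 - 1*(-4)*6)*(-1)) = 0*((1 + 4*6)*(-1)) = 0*((1 + 24)*(-1)) = 0*(25*(-1)) = 0*(-25) = 0)
(15*16)*w = (15*16)*0 = 240*0 = 0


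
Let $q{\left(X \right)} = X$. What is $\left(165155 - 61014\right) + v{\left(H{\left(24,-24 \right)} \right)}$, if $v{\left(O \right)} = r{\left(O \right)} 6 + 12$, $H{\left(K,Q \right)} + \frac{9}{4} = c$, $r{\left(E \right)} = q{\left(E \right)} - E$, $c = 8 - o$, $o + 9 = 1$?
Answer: $104153$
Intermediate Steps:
$o = -8$ ($o = -9 + 1 = -8$)
$c = 16$ ($c = 8 - -8 = 8 + 8 = 16$)
$r{\left(E \right)} = 0$ ($r{\left(E \right)} = E - E = 0$)
$H{\left(K,Q \right)} = \frac{55}{4}$ ($H{\left(K,Q \right)} = - \frac{9}{4} + 16 = \frac{55}{4}$)
$v{\left(O \right)} = 12$ ($v{\left(O \right)} = 0 \cdot 6 + 12 = 0 + 12 = 12$)
$\left(165155 - 61014\right) + v{\left(H{\left(24,-24 \right)} \right)} = \left(165155 - 61014\right) + 12 = 104141 + 12 = 104153$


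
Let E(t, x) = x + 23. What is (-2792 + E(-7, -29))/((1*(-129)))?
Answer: 2798/129 ≈ 21.690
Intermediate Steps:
E(t, x) = 23 + x
(-2792 + E(-7, -29))/((1*(-129))) = (-2792 + (23 - 29))/((1*(-129))) = (-2792 - 6)/(-129) = -2798*(-1/129) = 2798/129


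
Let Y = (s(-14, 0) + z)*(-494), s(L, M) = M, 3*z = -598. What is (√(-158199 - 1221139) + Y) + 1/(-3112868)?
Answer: 919578561613/9338604 + I*√1379338 ≈ 98471.0 + 1174.5*I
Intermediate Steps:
z = -598/3 (z = (⅓)*(-598) = -598/3 ≈ -199.33)
Y = 295412/3 (Y = (0 - 598/3)*(-494) = -598/3*(-494) = 295412/3 ≈ 98471.)
(√(-158199 - 1221139) + Y) + 1/(-3112868) = (√(-158199 - 1221139) + 295412/3) + 1/(-3112868) = (√(-1379338) + 295412/3) - 1/3112868 = (I*√1379338 + 295412/3) - 1/3112868 = (295412/3 + I*√1379338) - 1/3112868 = 919578561613/9338604 + I*√1379338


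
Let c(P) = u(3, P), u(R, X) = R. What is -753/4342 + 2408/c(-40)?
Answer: 10453277/13026 ≈ 802.49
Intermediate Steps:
c(P) = 3
-753/4342 + 2408/c(-40) = -753/4342 + 2408/3 = 10453277/13026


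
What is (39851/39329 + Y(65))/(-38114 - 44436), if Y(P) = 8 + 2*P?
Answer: -5467253/3246608950 ≈ -0.0016840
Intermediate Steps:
(39851/39329 + Y(65))/(-38114 - 44436) = (39851/39329 + (8 + 2*65))/(-38114 - 44436) = (39851*(1/39329) + (8 + 130))/(-82550) = (39851/39329 + 138)*(-1/82550) = (5467253/39329)*(-1/82550) = -5467253/3246608950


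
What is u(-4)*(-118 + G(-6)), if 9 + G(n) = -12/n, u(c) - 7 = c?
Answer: -375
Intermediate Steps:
u(c) = 7 + c
G(n) = -9 - 12/n
u(-4)*(-118 + G(-6)) = (7 - 4)*(-118 + (-9 - 12/(-6))) = 3*(-118 + (-9 - 12*(-⅙))) = 3*(-118 + (-9 + 2)) = 3*(-118 - 7) = 3*(-125) = -375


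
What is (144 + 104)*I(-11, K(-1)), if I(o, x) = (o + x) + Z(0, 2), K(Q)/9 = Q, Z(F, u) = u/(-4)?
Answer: -5084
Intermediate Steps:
Z(F, u) = -u/4 (Z(F, u) = u*(-¼) = -u/4)
K(Q) = 9*Q
I(o, x) = -½ + o + x (I(o, x) = (o + x) - ¼*2 = (o + x) - ½ = -½ + o + x)
(144 + 104)*I(-11, K(-1)) = (144 + 104)*(-½ - 11 + 9*(-1)) = 248*(-½ - 11 - 9) = 248*(-41/2) = -5084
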